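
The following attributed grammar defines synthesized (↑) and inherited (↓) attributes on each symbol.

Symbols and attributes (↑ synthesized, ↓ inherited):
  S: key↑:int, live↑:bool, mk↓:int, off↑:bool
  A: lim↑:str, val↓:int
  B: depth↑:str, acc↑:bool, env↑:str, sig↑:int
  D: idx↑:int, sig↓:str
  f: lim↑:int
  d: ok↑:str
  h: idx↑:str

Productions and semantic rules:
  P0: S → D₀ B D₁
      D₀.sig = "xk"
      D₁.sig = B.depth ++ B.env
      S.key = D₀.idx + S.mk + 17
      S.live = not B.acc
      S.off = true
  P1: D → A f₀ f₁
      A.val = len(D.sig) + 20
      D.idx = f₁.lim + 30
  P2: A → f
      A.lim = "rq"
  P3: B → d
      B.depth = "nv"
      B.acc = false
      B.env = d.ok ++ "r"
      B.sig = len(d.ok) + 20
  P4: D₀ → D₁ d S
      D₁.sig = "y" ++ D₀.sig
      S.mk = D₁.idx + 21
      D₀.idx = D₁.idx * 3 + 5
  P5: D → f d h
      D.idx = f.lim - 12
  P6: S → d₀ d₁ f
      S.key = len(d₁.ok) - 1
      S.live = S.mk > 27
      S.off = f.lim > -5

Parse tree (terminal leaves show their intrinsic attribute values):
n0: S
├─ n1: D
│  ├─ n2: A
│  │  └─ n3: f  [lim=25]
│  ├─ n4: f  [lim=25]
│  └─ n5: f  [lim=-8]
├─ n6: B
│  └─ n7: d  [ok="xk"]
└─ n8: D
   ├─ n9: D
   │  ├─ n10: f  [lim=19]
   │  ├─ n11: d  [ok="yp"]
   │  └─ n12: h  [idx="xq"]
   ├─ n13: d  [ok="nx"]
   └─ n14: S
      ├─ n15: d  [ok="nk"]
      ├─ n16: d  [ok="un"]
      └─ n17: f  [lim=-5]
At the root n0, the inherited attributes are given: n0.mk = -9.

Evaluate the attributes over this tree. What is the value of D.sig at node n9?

"ynvxkr"

1. n0.mk = -9  [given at root]
2. n1.sig = "xk"  ["xk"]
3. n2.val = 22  [len(D.sig) + 20]
4. n3.lim = 25  [terminal]
5. n2.lim = "rq"  ["rq"]
6. n4.lim = 25  [terminal]
7. n5.lim = -8  [terminal]
8. n1.idx = 22  [f₁.lim + 30]
9. n7.ok = "xk"  [terminal]
10. n6.depth = "nv"  ["nv"]
11. n6.acc = false  [false]
12. n6.env = "xkr"  [d.ok ++ "r"]
13. n6.sig = 22  [len(d.ok) + 20]
14. n8.sig = "nvxkr"  [B.depth ++ B.env]
15. n9.sig = "ynvxkr"  ["y" ++ D₀.sig]
16. n10.lim = 19  [terminal]
17. n11.ok = "yp"  [terminal]
18. n12.idx = "xq"  [terminal]
19. n9.idx = 7  [f.lim - 12]
20. n13.ok = "nx"  [terminal]
21. n14.mk = 28  [D₁.idx + 21]
22. n15.ok = "nk"  [terminal]
23. n16.ok = "un"  [terminal]
24. n17.lim = -5  [terminal]
25. n14.key = 1  [len(d₁.ok) - 1]
26. n14.live = true  [S.mk > 27]
27. n14.off = false  [f.lim > -5]
28. n8.idx = 26  [D₁.idx * 3 + 5]
29. n0.key = 30  [D₀.idx + S.mk + 17]
30. n0.live = true  [not B.acc]
31. n0.off = true  [true]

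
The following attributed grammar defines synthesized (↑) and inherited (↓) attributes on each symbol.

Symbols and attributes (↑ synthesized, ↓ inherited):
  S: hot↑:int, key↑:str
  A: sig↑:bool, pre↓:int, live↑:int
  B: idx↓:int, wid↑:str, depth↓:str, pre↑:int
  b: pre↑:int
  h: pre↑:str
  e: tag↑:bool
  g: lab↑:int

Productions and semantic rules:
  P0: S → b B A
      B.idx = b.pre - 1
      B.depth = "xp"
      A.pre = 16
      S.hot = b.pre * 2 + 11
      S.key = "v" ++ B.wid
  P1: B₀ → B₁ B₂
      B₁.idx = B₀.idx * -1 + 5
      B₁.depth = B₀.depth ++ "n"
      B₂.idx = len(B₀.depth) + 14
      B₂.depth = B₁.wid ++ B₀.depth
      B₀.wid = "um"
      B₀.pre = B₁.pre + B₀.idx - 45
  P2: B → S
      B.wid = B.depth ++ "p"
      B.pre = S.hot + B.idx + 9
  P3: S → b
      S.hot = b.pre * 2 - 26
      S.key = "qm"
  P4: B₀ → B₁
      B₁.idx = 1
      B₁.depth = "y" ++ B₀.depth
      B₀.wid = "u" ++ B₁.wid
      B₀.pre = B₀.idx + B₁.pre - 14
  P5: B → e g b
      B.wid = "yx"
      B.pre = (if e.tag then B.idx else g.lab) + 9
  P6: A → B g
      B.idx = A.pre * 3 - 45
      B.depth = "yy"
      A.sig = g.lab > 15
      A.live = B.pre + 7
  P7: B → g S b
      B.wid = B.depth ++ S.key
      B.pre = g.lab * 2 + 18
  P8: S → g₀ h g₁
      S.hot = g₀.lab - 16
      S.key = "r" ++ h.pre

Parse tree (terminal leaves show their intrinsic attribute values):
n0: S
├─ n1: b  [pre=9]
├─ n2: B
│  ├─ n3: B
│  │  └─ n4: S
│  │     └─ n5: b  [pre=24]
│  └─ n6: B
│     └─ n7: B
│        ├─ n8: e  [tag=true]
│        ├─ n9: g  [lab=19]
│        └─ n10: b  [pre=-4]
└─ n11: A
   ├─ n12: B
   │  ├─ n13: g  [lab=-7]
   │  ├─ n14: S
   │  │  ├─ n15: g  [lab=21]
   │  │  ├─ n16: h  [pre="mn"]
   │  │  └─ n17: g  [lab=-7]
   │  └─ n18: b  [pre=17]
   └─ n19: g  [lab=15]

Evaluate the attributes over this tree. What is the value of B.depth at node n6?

1. n1.pre = 9  [terminal]
2. n2.idx = 8  [b.pre - 1]
3. n2.depth = "xp"  ["xp"]
4. n3.idx = -3  [B₀.idx * -1 + 5]
5. n3.depth = "xpn"  [B₀.depth ++ "n"]
6. n5.pre = 24  [terminal]
7. n4.hot = 22  [b.pre * 2 - 26]
8. n4.key = "qm"  ["qm"]
9. n3.wid = "xpnp"  [B.depth ++ "p"]
10. n3.pre = 28  [S.hot + B.idx + 9]
11. n6.idx = 16  [len(B₀.depth) + 14]
12. n6.depth = "xpnpxp"  [B₁.wid ++ B₀.depth]
13. n7.idx = 1  [1]
14. n7.depth = "yxpnpxp"  ["y" ++ B₀.depth]
15. n8.tag = true  [terminal]
16. n9.lab = 19  [terminal]
17. n10.pre = -4  [terminal]
18. n7.wid = "yx"  ["yx"]
19. n7.pre = 10  [(if e.tag then B.idx else g.lab) + 9]
20. n6.wid = "uyx"  ["u" ++ B₁.wid]
21. n6.pre = 12  [B₀.idx + B₁.pre - 14]
22. n2.wid = "um"  ["um"]
23. n2.pre = -9  [B₁.pre + B₀.idx - 45]
24. n11.pre = 16  [16]
25. n12.idx = 3  [A.pre * 3 - 45]
26. n12.depth = "yy"  ["yy"]
27. n13.lab = -7  [terminal]
28. n15.lab = 21  [terminal]
29. n16.pre = "mn"  [terminal]
30. n17.lab = -7  [terminal]
31. n14.hot = 5  [g₀.lab - 16]
32. n14.key = "rmn"  ["r" ++ h.pre]
33. n18.pre = 17  [terminal]
34. n12.wid = "yyrmn"  [B.depth ++ S.key]
35. n12.pre = 4  [g.lab * 2 + 18]
36. n19.lab = 15  [terminal]
37. n11.sig = false  [g.lab > 15]
38. n11.live = 11  [B.pre + 7]
39. n0.hot = 29  [b.pre * 2 + 11]
40. n0.key = "vum"  ["v" ++ B.wid]

"xpnpxp"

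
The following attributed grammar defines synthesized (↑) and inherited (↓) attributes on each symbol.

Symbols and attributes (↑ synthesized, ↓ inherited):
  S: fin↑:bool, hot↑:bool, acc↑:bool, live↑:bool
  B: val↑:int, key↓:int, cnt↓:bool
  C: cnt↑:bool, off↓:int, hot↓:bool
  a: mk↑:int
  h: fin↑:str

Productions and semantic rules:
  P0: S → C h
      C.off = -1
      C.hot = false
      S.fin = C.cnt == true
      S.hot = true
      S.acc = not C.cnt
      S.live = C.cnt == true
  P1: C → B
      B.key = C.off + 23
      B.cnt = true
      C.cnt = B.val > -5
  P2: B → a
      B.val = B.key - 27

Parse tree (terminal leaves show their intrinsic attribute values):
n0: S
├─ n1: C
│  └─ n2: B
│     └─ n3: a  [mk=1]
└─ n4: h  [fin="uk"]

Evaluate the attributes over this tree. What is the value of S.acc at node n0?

1. n1.off = -1  [-1]
2. n1.hot = false  [false]
3. n2.key = 22  [C.off + 23]
4. n2.cnt = true  [true]
5. n3.mk = 1  [terminal]
6. n2.val = -5  [B.key - 27]
7. n1.cnt = false  [B.val > -5]
8. n4.fin = "uk"  [terminal]
9. n0.fin = false  [C.cnt == true]
10. n0.hot = true  [true]
11. n0.acc = true  [not C.cnt]
12. n0.live = false  [C.cnt == true]

true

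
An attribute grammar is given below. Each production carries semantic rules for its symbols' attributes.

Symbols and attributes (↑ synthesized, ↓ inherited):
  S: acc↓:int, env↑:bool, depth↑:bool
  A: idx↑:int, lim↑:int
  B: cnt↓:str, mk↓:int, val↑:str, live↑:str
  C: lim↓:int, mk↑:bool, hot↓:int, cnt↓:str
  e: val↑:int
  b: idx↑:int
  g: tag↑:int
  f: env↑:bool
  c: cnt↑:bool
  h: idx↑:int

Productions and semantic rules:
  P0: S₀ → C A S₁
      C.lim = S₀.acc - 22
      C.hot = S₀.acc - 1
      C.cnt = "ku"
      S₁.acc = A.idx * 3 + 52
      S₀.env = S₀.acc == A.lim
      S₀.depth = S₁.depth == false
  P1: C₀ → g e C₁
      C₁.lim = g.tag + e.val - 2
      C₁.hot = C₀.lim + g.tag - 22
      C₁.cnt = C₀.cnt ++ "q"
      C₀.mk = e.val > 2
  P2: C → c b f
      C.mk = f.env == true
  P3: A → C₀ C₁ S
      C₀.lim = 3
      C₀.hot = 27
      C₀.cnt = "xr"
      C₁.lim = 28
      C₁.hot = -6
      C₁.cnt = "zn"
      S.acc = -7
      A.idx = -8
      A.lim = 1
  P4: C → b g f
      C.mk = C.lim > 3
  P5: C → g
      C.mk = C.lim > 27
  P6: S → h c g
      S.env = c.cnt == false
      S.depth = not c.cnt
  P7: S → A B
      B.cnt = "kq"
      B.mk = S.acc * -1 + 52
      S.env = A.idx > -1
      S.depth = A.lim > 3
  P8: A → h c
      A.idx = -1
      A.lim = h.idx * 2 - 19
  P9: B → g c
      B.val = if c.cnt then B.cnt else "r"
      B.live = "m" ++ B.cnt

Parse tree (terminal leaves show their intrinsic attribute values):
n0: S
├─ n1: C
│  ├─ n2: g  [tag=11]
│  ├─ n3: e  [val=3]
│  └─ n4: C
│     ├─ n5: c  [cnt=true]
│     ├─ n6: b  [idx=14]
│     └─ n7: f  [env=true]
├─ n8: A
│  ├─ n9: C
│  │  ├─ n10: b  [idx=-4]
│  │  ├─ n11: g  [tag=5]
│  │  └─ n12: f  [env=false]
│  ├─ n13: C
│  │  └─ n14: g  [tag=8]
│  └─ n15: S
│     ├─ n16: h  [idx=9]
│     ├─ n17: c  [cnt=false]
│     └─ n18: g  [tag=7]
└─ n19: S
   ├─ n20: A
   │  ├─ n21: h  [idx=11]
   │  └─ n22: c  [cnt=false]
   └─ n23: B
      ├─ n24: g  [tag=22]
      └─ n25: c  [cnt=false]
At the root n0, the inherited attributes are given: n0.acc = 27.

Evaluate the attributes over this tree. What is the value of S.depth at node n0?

true

1. n0.acc = 27  [given at root]
2. n1.lim = 5  [S₀.acc - 22]
3. n1.hot = 26  [S₀.acc - 1]
4. n1.cnt = "ku"  ["ku"]
5. n2.tag = 11  [terminal]
6. n3.val = 3  [terminal]
7. n4.lim = 12  [g.tag + e.val - 2]
8. n4.hot = -6  [C₀.lim + g.tag - 22]
9. n4.cnt = "kuq"  [C₀.cnt ++ "q"]
10. n5.cnt = true  [terminal]
11. n6.idx = 14  [terminal]
12. n7.env = true  [terminal]
13. n4.mk = true  [f.env == true]
14. n1.mk = true  [e.val > 2]
15. n9.lim = 3  [3]
16. n9.hot = 27  [27]
17. n9.cnt = "xr"  ["xr"]
18. n10.idx = -4  [terminal]
19. n11.tag = 5  [terminal]
20. n12.env = false  [terminal]
21. n9.mk = false  [C.lim > 3]
22. n13.lim = 28  [28]
23. n13.hot = -6  [-6]
24. n13.cnt = "zn"  ["zn"]
25. n14.tag = 8  [terminal]
26. n13.mk = true  [C.lim > 27]
27. n15.acc = -7  [-7]
28. n16.idx = 9  [terminal]
29. n17.cnt = false  [terminal]
30. n18.tag = 7  [terminal]
31. n15.env = true  [c.cnt == false]
32. n15.depth = true  [not c.cnt]
33. n8.idx = -8  [-8]
34. n8.lim = 1  [1]
35. n19.acc = 28  [A.idx * 3 + 52]
36. n21.idx = 11  [terminal]
37. n22.cnt = false  [terminal]
38. n20.idx = -1  [-1]
39. n20.lim = 3  [h.idx * 2 - 19]
40. n23.cnt = "kq"  ["kq"]
41. n23.mk = 24  [S.acc * -1 + 52]
42. n24.tag = 22  [terminal]
43. n25.cnt = false  [terminal]
44. n23.val = "r"  [if c.cnt then B.cnt else "r"]
45. n23.live = "mkq"  ["m" ++ B.cnt]
46. n19.env = false  [A.idx > -1]
47. n19.depth = false  [A.lim > 3]
48. n0.env = false  [S₀.acc == A.lim]
49. n0.depth = true  [S₁.depth == false]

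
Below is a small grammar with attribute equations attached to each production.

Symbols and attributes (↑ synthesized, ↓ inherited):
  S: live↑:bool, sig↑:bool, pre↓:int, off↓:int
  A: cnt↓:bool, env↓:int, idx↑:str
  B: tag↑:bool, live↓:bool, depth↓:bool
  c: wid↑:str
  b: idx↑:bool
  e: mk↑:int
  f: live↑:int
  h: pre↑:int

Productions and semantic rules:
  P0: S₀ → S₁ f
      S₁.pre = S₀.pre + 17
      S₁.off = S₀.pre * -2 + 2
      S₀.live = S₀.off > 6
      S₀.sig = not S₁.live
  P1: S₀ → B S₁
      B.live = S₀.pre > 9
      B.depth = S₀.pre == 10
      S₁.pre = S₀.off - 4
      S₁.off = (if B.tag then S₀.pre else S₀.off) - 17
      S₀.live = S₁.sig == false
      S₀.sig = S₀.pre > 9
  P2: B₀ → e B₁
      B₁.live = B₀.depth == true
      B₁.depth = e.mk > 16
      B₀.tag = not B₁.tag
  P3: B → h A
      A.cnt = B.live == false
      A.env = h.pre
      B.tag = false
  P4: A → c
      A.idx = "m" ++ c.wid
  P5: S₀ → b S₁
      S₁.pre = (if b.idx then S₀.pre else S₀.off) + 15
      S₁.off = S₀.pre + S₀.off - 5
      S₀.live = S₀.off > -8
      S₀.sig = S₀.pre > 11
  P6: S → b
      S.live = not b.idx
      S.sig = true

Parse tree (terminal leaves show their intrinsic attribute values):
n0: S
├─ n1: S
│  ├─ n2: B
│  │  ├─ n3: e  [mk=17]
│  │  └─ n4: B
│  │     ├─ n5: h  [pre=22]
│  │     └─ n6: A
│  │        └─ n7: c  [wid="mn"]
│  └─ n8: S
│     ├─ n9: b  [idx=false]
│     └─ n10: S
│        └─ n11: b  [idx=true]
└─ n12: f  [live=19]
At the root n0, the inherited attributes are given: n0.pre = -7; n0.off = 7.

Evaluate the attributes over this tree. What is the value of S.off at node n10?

0

1. n0.pre = -7  [given at root]
2. n0.off = 7  [given at root]
3. n1.pre = 10  [S₀.pre + 17]
4. n1.off = 16  [S₀.pre * -2 + 2]
5. n2.live = true  [S₀.pre > 9]
6. n2.depth = true  [S₀.pre == 10]
7. n3.mk = 17  [terminal]
8. n4.live = true  [B₀.depth == true]
9. n4.depth = true  [e.mk > 16]
10. n5.pre = 22  [terminal]
11. n6.cnt = false  [B.live == false]
12. n6.env = 22  [h.pre]
13. n7.wid = "mn"  [terminal]
14. n6.idx = "mmn"  ["m" ++ c.wid]
15. n4.tag = false  [false]
16. n2.tag = true  [not B₁.tag]
17. n8.pre = 12  [S₀.off - 4]
18. n8.off = -7  [(if B.tag then S₀.pre else S₀.off) - 17]
19. n9.idx = false  [terminal]
20. n10.pre = 8  [(if b.idx then S₀.pre else S₀.off) + 15]
21. n10.off = 0  [S₀.pre + S₀.off - 5]
22. n11.idx = true  [terminal]
23. n10.live = false  [not b.idx]
24. n10.sig = true  [true]
25. n8.live = true  [S₀.off > -8]
26. n8.sig = true  [S₀.pre > 11]
27. n1.live = false  [S₁.sig == false]
28. n1.sig = true  [S₀.pre > 9]
29. n12.live = 19  [terminal]
30. n0.live = true  [S₀.off > 6]
31. n0.sig = true  [not S₁.live]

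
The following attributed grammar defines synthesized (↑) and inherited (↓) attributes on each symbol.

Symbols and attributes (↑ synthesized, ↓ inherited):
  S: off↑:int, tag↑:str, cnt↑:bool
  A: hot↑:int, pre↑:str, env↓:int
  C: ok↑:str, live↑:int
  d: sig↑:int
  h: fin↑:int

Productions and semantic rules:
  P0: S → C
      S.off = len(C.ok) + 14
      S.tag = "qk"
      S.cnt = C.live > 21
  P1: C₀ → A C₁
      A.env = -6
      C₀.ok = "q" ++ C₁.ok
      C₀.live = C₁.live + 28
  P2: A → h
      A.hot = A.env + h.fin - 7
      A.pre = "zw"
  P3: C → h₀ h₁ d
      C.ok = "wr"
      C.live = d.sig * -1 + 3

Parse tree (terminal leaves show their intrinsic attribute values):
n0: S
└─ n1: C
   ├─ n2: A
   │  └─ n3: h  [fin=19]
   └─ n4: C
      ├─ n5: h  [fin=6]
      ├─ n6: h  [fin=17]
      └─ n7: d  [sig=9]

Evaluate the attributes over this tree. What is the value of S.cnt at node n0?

true

1. n2.env = -6  [-6]
2. n3.fin = 19  [terminal]
3. n2.hot = 6  [A.env + h.fin - 7]
4. n2.pre = "zw"  ["zw"]
5. n5.fin = 6  [terminal]
6. n6.fin = 17  [terminal]
7. n7.sig = 9  [terminal]
8. n4.ok = "wr"  ["wr"]
9. n4.live = -6  [d.sig * -1 + 3]
10. n1.ok = "qwr"  ["q" ++ C₁.ok]
11. n1.live = 22  [C₁.live + 28]
12. n0.off = 17  [len(C.ok) + 14]
13. n0.tag = "qk"  ["qk"]
14. n0.cnt = true  [C.live > 21]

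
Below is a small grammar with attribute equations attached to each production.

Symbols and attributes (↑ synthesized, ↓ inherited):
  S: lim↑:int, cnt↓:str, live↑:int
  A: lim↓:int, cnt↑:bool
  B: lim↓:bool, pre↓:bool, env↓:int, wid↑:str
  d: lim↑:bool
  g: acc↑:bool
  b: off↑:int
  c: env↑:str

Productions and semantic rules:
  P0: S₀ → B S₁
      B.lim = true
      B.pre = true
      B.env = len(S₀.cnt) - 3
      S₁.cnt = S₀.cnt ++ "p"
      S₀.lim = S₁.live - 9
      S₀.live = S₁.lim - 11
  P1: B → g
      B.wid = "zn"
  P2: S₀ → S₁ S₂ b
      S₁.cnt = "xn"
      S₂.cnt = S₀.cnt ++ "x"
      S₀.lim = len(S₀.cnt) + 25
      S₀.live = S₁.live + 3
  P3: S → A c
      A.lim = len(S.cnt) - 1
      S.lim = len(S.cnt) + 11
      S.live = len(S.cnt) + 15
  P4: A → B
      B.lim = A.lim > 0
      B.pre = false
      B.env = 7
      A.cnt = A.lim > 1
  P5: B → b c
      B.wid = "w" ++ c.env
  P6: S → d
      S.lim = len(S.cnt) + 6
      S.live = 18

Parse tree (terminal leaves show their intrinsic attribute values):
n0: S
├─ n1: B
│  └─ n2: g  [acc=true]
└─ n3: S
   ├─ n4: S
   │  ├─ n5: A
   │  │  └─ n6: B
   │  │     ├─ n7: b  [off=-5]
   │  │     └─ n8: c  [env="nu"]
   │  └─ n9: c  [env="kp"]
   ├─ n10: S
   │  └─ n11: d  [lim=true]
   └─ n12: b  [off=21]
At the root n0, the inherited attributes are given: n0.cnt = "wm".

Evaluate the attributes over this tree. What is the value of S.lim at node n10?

10

1. n0.cnt = "wm"  [given at root]
2. n1.lim = true  [true]
3. n1.pre = true  [true]
4. n1.env = -1  [len(S₀.cnt) - 3]
5. n2.acc = true  [terminal]
6. n1.wid = "zn"  ["zn"]
7. n3.cnt = "wmp"  [S₀.cnt ++ "p"]
8. n4.cnt = "xn"  ["xn"]
9. n5.lim = 1  [len(S.cnt) - 1]
10. n6.lim = true  [A.lim > 0]
11. n6.pre = false  [false]
12. n6.env = 7  [7]
13. n7.off = -5  [terminal]
14. n8.env = "nu"  [terminal]
15. n6.wid = "wnu"  ["w" ++ c.env]
16. n5.cnt = false  [A.lim > 1]
17. n9.env = "kp"  [terminal]
18. n4.lim = 13  [len(S.cnt) + 11]
19. n4.live = 17  [len(S.cnt) + 15]
20. n10.cnt = "wmpx"  [S₀.cnt ++ "x"]
21. n11.lim = true  [terminal]
22. n10.lim = 10  [len(S.cnt) + 6]
23. n10.live = 18  [18]
24. n12.off = 21  [terminal]
25. n3.lim = 28  [len(S₀.cnt) + 25]
26. n3.live = 20  [S₁.live + 3]
27. n0.lim = 11  [S₁.live - 9]
28. n0.live = 17  [S₁.lim - 11]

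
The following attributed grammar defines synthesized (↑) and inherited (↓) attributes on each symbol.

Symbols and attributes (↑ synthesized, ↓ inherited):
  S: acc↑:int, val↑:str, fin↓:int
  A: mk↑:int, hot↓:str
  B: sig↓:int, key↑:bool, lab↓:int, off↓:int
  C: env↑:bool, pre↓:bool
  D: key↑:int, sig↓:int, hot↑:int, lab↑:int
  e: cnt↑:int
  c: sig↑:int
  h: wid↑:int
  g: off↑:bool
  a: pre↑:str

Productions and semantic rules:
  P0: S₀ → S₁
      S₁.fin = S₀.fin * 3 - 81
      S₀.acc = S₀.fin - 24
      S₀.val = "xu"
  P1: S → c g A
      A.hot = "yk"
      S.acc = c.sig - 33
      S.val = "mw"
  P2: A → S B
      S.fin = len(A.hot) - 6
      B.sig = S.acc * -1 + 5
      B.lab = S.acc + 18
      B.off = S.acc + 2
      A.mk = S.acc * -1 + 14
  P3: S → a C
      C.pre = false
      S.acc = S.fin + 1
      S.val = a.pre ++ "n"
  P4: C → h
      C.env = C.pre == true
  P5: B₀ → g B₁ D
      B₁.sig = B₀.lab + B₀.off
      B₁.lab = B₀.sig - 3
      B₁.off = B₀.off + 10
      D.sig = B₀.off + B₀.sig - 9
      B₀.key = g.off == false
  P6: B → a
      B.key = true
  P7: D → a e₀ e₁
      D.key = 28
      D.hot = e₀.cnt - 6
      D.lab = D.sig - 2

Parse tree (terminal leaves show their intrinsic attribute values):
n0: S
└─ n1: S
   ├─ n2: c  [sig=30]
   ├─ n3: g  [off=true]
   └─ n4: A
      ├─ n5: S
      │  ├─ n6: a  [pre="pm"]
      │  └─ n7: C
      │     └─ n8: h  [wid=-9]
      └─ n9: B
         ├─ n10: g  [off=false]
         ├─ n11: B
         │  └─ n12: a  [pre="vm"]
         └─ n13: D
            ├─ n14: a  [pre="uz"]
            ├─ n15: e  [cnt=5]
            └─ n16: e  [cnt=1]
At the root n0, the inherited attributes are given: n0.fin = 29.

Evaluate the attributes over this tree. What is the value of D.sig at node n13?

1. n0.fin = 29  [given at root]
2. n1.fin = 6  [S₀.fin * 3 - 81]
3. n2.sig = 30  [terminal]
4. n3.off = true  [terminal]
5. n4.hot = "yk"  ["yk"]
6. n5.fin = -4  [len(A.hot) - 6]
7. n6.pre = "pm"  [terminal]
8. n7.pre = false  [false]
9. n8.wid = -9  [terminal]
10. n7.env = false  [C.pre == true]
11. n5.acc = -3  [S.fin + 1]
12. n5.val = "pmn"  [a.pre ++ "n"]
13. n9.sig = 8  [S.acc * -1 + 5]
14. n9.lab = 15  [S.acc + 18]
15. n9.off = -1  [S.acc + 2]
16. n10.off = false  [terminal]
17. n11.sig = 14  [B₀.lab + B₀.off]
18. n11.lab = 5  [B₀.sig - 3]
19. n11.off = 9  [B₀.off + 10]
20. n12.pre = "vm"  [terminal]
21. n11.key = true  [true]
22. n13.sig = -2  [B₀.off + B₀.sig - 9]
23. n14.pre = "uz"  [terminal]
24. n15.cnt = 5  [terminal]
25. n16.cnt = 1  [terminal]
26. n13.key = 28  [28]
27. n13.hot = -1  [e₀.cnt - 6]
28. n13.lab = -4  [D.sig - 2]
29. n9.key = true  [g.off == false]
30. n4.mk = 17  [S.acc * -1 + 14]
31. n1.acc = -3  [c.sig - 33]
32. n1.val = "mw"  ["mw"]
33. n0.acc = 5  [S₀.fin - 24]
34. n0.val = "xu"  ["xu"]

-2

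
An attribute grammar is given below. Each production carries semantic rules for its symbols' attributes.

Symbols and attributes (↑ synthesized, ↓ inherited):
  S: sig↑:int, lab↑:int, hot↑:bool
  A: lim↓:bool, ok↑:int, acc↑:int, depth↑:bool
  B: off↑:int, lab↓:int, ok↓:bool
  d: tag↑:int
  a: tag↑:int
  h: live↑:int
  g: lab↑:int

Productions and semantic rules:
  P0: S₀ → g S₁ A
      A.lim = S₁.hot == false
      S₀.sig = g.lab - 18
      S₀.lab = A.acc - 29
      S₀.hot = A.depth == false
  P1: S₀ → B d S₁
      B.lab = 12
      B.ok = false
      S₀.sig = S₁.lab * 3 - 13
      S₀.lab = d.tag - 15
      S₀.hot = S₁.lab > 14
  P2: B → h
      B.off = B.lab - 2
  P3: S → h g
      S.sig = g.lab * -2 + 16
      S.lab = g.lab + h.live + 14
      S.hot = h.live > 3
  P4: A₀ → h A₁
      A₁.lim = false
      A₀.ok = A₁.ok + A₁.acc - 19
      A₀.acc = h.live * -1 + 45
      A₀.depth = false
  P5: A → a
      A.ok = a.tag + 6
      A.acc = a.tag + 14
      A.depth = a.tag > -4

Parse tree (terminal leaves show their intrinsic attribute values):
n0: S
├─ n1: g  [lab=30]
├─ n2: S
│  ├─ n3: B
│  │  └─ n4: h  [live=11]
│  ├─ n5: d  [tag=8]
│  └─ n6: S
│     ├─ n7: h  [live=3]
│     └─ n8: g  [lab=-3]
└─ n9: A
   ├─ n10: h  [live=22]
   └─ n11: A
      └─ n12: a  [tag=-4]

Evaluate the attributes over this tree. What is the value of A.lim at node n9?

1. n1.lab = 30  [terminal]
2. n3.lab = 12  [12]
3. n3.ok = false  [false]
4. n4.live = 11  [terminal]
5. n3.off = 10  [B.lab - 2]
6. n5.tag = 8  [terminal]
7. n7.live = 3  [terminal]
8. n8.lab = -3  [terminal]
9. n6.sig = 22  [g.lab * -2 + 16]
10. n6.lab = 14  [g.lab + h.live + 14]
11. n6.hot = false  [h.live > 3]
12. n2.sig = 29  [S₁.lab * 3 - 13]
13. n2.lab = -7  [d.tag - 15]
14. n2.hot = false  [S₁.lab > 14]
15. n9.lim = true  [S₁.hot == false]
16. n10.live = 22  [terminal]
17. n11.lim = false  [false]
18. n12.tag = -4  [terminal]
19. n11.ok = 2  [a.tag + 6]
20. n11.acc = 10  [a.tag + 14]
21. n11.depth = false  [a.tag > -4]
22. n9.ok = -7  [A₁.ok + A₁.acc - 19]
23. n9.acc = 23  [h.live * -1 + 45]
24. n9.depth = false  [false]
25. n0.sig = 12  [g.lab - 18]
26. n0.lab = -6  [A.acc - 29]
27. n0.hot = true  [A.depth == false]

true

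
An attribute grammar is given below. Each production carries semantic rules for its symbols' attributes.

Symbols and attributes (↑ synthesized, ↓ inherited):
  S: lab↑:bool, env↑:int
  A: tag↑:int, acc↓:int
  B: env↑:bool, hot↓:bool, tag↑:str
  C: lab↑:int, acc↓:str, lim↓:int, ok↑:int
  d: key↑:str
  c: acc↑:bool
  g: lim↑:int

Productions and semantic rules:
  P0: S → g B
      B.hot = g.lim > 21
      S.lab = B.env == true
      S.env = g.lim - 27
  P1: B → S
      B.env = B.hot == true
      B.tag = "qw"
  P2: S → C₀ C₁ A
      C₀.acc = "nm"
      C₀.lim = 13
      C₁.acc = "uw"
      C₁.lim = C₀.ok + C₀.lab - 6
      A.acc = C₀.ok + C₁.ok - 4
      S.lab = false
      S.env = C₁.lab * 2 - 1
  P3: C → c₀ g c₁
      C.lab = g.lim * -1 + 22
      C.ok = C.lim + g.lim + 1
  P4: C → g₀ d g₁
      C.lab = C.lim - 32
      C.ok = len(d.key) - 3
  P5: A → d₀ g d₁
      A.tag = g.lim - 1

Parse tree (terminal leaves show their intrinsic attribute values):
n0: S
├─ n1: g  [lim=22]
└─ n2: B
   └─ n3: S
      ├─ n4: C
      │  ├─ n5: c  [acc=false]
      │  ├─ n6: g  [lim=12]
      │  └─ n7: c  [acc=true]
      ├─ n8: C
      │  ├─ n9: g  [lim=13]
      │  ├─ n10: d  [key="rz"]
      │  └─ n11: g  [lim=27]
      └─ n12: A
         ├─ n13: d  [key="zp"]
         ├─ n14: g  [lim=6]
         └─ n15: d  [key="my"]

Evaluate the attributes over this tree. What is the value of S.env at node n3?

1. n1.lim = 22  [terminal]
2. n2.hot = true  [g.lim > 21]
3. n4.acc = "nm"  ["nm"]
4. n4.lim = 13  [13]
5. n5.acc = false  [terminal]
6. n6.lim = 12  [terminal]
7. n7.acc = true  [terminal]
8. n4.lab = 10  [g.lim * -1 + 22]
9. n4.ok = 26  [C.lim + g.lim + 1]
10. n8.acc = "uw"  ["uw"]
11. n8.lim = 30  [C₀.ok + C₀.lab - 6]
12. n9.lim = 13  [terminal]
13. n10.key = "rz"  [terminal]
14. n11.lim = 27  [terminal]
15. n8.lab = -2  [C.lim - 32]
16. n8.ok = -1  [len(d.key) - 3]
17. n12.acc = 21  [C₀.ok + C₁.ok - 4]
18. n13.key = "zp"  [terminal]
19. n14.lim = 6  [terminal]
20. n15.key = "my"  [terminal]
21. n12.tag = 5  [g.lim - 1]
22. n3.lab = false  [false]
23. n3.env = -5  [C₁.lab * 2 - 1]
24. n2.env = true  [B.hot == true]
25. n2.tag = "qw"  ["qw"]
26. n0.lab = true  [B.env == true]
27. n0.env = -5  [g.lim - 27]

-5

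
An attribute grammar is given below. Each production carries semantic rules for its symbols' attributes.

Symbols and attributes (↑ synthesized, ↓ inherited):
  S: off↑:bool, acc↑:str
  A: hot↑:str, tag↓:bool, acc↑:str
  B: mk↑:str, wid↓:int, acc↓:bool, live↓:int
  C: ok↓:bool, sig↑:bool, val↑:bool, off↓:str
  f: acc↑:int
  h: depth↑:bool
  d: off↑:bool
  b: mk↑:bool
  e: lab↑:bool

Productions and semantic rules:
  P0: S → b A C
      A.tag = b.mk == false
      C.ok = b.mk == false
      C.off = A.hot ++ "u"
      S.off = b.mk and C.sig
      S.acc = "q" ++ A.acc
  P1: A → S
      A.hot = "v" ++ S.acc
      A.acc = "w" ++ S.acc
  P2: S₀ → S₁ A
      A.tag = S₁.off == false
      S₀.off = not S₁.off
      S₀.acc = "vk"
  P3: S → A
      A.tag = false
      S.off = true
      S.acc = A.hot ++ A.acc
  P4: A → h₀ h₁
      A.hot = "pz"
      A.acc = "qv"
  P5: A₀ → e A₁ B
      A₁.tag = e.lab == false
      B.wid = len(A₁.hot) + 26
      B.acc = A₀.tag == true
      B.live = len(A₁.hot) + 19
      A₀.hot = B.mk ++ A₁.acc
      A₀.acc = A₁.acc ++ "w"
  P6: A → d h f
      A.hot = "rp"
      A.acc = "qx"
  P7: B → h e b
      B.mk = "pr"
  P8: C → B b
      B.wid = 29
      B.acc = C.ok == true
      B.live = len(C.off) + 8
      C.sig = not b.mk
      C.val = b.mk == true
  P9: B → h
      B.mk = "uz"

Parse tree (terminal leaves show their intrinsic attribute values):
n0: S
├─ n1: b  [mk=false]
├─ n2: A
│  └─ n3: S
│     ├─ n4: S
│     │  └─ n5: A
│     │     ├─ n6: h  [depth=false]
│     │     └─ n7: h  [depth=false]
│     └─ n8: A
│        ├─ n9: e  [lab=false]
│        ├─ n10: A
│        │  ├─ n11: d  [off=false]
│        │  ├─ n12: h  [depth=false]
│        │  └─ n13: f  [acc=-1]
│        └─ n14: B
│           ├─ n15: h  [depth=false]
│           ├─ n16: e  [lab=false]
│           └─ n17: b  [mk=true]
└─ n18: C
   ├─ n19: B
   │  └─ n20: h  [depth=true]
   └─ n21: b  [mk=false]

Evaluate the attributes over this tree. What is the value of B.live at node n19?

12

1. n1.mk = false  [terminal]
2. n2.tag = true  [b.mk == false]
3. n5.tag = false  [false]
4. n6.depth = false  [terminal]
5. n7.depth = false  [terminal]
6. n5.hot = "pz"  ["pz"]
7. n5.acc = "qv"  ["qv"]
8. n4.off = true  [true]
9. n4.acc = "pzqv"  [A.hot ++ A.acc]
10. n8.tag = false  [S₁.off == false]
11. n9.lab = false  [terminal]
12. n10.tag = true  [e.lab == false]
13. n11.off = false  [terminal]
14. n12.depth = false  [terminal]
15. n13.acc = -1  [terminal]
16. n10.hot = "rp"  ["rp"]
17. n10.acc = "qx"  ["qx"]
18. n14.wid = 28  [len(A₁.hot) + 26]
19. n14.acc = false  [A₀.tag == true]
20. n14.live = 21  [len(A₁.hot) + 19]
21. n15.depth = false  [terminal]
22. n16.lab = false  [terminal]
23. n17.mk = true  [terminal]
24. n14.mk = "pr"  ["pr"]
25. n8.hot = "prqx"  [B.mk ++ A₁.acc]
26. n8.acc = "qxw"  [A₁.acc ++ "w"]
27. n3.off = false  [not S₁.off]
28. n3.acc = "vk"  ["vk"]
29. n2.hot = "vvk"  ["v" ++ S.acc]
30. n2.acc = "wvk"  ["w" ++ S.acc]
31. n18.ok = true  [b.mk == false]
32. n18.off = "vvku"  [A.hot ++ "u"]
33. n19.wid = 29  [29]
34. n19.acc = true  [C.ok == true]
35. n19.live = 12  [len(C.off) + 8]
36. n20.depth = true  [terminal]
37. n19.mk = "uz"  ["uz"]
38. n21.mk = false  [terminal]
39. n18.sig = true  [not b.mk]
40. n18.val = false  [b.mk == true]
41. n0.off = false  [b.mk and C.sig]
42. n0.acc = "qwvk"  ["q" ++ A.acc]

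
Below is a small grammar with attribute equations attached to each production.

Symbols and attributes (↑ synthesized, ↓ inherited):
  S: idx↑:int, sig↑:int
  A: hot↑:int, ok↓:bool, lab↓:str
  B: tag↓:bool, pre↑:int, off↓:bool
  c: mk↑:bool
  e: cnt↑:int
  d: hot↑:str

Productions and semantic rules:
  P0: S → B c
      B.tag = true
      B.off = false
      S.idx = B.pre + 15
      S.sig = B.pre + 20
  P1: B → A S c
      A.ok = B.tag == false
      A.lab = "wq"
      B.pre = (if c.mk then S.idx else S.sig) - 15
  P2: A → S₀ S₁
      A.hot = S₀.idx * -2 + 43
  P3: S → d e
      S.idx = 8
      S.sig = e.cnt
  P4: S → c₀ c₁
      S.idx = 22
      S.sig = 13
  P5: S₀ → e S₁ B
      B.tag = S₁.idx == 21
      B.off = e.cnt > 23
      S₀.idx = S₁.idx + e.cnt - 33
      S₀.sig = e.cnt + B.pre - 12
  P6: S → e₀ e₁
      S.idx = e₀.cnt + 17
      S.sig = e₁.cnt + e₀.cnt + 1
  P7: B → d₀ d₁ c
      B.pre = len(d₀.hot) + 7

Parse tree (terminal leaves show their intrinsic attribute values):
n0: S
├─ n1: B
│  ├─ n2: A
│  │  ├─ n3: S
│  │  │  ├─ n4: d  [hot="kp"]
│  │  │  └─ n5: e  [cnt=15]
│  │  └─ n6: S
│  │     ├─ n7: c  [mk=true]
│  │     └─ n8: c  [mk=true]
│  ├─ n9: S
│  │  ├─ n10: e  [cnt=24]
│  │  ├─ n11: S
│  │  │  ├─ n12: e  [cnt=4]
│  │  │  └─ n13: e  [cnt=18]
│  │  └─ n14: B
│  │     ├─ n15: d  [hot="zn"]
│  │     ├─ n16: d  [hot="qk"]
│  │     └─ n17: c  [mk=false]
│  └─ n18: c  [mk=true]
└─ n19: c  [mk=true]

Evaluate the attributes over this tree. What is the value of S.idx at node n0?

1. n1.tag = true  [true]
2. n1.off = false  [false]
3. n2.ok = false  [B.tag == false]
4. n2.lab = "wq"  ["wq"]
5. n4.hot = "kp"  [terminal]
6. n5.cnt = 15  [terminal]
7. n3.idx = 8  [8]
8. n3.sig = 15  [e.cnt]
9. n7.mk = true  [terminal]
10. n8.mk = true  [terminal]
11. n6.idx = 22  [22]
12. n6.sig = 13  [13]
13. n2.hot = 27  [S₀.idx * -2 + 43]
14. n10.cnt = 24  [terminal]
15. n12.cnt = 4  [terminal]
16. n13.cnt = 18  [terminal]
17. n11.idx = 21  [e₀.cnt + 17]
18. n11.sig = 23  [e₁.cnt + e₀.cnt + 1]
19. n14.tag = true  [S₁.idx == 21]
20. n14.off = true  [e.cnt > 23]
21. n15.hot = "zn"  [terminal]
22. n16.hot = "qk"  [terminal]
23. n17.mk = false  [terminal]
24. n14.pre = 9  [len(d₀.hot) + 7]
25. n9.idx = 12  [S₁.idx + e.cnt - 33]
26. n9.sig = 21  [e.cnt + B.pre - 12]
27. n18.mk = true  [terminal]
28. n1.pre = -3  [(if c.mk then S.idx else S.sig) - 15]
29. n19.mk = true  [terminal]
30. n0.idx = 12  [B.pre + 15]
31. n0.sig = 17  [B.pre + 20]

12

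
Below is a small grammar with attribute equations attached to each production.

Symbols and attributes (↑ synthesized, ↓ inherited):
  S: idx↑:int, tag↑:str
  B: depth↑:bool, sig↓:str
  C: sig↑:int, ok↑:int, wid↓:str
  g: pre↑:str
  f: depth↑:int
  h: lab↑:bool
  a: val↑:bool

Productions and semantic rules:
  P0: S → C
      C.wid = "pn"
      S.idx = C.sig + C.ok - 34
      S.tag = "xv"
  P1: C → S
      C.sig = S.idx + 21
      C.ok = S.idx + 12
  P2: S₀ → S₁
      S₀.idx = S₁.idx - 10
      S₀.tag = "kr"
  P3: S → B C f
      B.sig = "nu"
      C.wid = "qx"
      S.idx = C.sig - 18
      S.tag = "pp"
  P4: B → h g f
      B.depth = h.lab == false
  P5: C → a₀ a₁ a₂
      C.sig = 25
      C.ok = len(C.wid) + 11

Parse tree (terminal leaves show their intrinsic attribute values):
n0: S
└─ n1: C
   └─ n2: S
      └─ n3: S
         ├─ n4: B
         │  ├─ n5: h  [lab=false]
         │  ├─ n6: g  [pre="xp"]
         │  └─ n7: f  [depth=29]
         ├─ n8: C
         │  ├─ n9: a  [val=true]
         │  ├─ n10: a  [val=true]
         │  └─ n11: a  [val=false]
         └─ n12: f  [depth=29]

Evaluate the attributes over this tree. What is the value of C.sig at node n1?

1. n1.wid = "pn"  ["pn"]
2. n4.sig = "nu"  ["nu"]
3. n5.lab = false  [terminal]
4. n6.pre = "xp"  [terminal]
5. n7.depth = 29  [terminal]
6. n4.depth = true  [h.lab == false]
7. n8.wid = "qx"  ["qx"]
8. n9.val = true  [terminal]
9. n10.val = true  [terminal]
10. n11.val = false  [terminal]
11. n8.sig = 25  [25]
12. n8.ok = 13  [len(C.wid) + 11]
13. n12.depth = 29  [terminal]
14. n3.idx = 7  [C.sig - 18]
15. n3.tag = "pp"  ["pp"]
16. n2.idx = -3  [S₁.idx - 10]
17. n2.tag = "kr"  ["kr"]
18. n1.sig = 18  [S.idx + 21]
19. n1.ok = 9  [S.idx + 12]
20. n0.idx = -7  [C.sig + C.ok - 34]
21. n0.tag = "xv"  ["xv"]

18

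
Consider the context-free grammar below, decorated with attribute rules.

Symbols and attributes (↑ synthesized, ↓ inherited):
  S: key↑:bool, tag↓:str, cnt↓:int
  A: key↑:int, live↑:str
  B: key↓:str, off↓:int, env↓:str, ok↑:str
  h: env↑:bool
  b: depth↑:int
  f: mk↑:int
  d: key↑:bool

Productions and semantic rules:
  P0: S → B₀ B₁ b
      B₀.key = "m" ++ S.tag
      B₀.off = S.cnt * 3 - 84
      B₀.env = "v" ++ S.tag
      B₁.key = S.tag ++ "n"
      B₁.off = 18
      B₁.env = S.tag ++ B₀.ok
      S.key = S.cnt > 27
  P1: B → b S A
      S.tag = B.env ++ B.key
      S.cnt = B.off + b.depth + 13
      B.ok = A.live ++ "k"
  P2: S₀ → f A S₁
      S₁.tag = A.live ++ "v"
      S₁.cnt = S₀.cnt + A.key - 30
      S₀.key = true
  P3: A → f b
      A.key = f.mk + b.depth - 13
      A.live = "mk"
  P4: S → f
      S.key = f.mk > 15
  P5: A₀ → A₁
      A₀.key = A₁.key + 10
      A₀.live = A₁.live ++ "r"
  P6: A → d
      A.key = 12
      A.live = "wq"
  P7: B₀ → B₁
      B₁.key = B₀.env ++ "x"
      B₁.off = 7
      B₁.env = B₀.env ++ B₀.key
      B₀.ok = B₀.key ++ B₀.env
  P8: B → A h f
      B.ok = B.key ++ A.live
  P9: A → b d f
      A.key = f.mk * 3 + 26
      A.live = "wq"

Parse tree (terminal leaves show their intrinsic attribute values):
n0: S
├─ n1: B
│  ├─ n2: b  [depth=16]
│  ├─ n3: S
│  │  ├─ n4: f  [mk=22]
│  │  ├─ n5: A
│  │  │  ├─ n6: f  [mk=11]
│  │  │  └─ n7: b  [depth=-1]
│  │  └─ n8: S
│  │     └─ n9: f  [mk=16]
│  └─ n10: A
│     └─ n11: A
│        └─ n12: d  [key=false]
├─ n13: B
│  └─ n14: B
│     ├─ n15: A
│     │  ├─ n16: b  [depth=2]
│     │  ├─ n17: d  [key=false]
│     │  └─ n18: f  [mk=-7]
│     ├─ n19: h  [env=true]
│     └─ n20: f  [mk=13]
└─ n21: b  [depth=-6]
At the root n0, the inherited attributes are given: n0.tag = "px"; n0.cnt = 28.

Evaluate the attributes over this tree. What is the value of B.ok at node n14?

"pxwqrkxwq"

1. n0.tag = "px"  [given at root]
2. n0.cnt = 28  [given at root]
3. n1.key = "mpx"  ["m" ++ S.tag]
4. n1.off = 0  [S.cnt * 3 - 84]
5. n1.env = "vpx"  ["v" ++ S.tag]
6. n2.depth = 16  [terminal]
7. n3.tag = "vpxmpx"  [B.env ++ B.key]
8. n3.cnt = 29  [B.off + b.depth + 13]
9. n4.mk = 22  [terminal]
10. n6.mk = 11  [terminal]
11. n7.depth = -1  [terminal]
12. n5.key = -3  [f.mk + b.depth - 13]
13. n5.live = "mk"  ["mk"]
14. n8.tag = "mkv"  [A.live ++ "v"]
15. n8.cnt = -4  [S₀.cnt + A.key - 30]
16. n9.mk = 16  [terminal]
17. n8.key = true  [f.mk > 15]
18. n3.key = true  [true]
19. n12.key = false  [terminal]
20. n11.key = 12  [12]
21. n11.live = "wq"  ["wq"]
22. n10.key = 22  [A₁.key + 10]
23. n10.live = "wqr"  [A₁.live ++ "r"]
24. n1.ok = "wqrk"  [A.live ++ "k"]
25. n13.key = "pxn"  [S.tag ++ "n"]
26. n13.off = 18  [18]
27. n13.env = "pxwqrk"  [S.tag ++ B₀.ok]
28. n14.key = "pxwqrkx"  [B₀.env ++ "x"]
29. n14.off = 7  [7]
30. n14.env = "pxwqrkpxn"  [B₀.env ++ B₀.key]
31. n16.depth = 2  [terminal]
32. n17.key = false  [terminal]
33. n18.mk = -7  [terminal]
34. n15.key = 5  [f.mk * 3 + 26]
35. n15.live = "wq"  ["wq"]
36. n19.env = true  [terminal]
37. n20.mk = 13  [terminal]
38. n14.ok = "pxwqrkxwq"  [B.key ++ A.live]
39. n13.ok = "pxnpxwqrk"  [B₀.key ++ B₀.env]
40. n21.depth = -6  [terminal]
41. n0.key = true  [S.cnt > 27]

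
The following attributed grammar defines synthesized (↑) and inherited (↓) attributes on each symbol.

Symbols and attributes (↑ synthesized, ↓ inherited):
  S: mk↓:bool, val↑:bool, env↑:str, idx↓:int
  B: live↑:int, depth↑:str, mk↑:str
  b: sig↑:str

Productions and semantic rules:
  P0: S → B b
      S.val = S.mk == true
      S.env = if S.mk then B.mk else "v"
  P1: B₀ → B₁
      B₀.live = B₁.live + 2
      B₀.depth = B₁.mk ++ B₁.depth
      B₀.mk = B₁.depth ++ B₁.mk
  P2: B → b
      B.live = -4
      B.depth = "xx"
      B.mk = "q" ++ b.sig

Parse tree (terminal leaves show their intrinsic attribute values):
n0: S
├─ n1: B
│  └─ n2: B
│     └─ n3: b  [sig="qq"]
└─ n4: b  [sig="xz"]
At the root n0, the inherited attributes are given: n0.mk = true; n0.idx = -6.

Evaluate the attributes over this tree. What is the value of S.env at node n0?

"xxqqq"

1. n0.mk = true  [given at root]
2. n0.idx = -6  [given at root]
3. n3.sig = "qq"  [terminal]
4. n2.live = -4  [-4]
5. n2.depth = "xx"  ["xx"]
6. n2.mk = "qqq"  ["q" ++ b.sig]
7. n1.live = -2  [B₁.live + 2]
8. n1.depth = "qqqxx"  [B₁.mk ++ B₁.depth]
9. n1.mk = "xxqqq"  [B₁.depth ++ B₁.mk]
10. n4.sig = "xz"  [terminal]
11. n0.val = true  [S.mk == true]
12. n0.env = "xxqqq"  [if S.mk then B.mk else "v"]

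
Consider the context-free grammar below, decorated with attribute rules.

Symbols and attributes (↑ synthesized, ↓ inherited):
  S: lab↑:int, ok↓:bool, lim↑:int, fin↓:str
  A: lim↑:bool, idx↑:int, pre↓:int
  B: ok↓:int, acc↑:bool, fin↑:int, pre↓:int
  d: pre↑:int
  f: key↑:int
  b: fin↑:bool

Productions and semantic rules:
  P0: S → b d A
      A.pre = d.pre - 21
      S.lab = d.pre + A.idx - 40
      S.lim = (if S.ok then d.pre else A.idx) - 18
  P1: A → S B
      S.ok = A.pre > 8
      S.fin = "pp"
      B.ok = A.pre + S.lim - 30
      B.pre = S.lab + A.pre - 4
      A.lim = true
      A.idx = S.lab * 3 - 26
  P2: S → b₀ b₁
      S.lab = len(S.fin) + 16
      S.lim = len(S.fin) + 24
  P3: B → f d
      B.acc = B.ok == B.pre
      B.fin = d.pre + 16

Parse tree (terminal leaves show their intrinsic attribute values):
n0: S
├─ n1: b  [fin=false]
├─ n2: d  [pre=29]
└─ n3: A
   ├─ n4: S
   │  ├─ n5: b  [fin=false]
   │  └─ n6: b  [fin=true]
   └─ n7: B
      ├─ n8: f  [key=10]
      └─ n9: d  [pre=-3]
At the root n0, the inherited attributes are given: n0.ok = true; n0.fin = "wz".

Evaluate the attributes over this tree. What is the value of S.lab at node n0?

17

1. n0.ok = true  [given at root]
2. n0.fin = "wz"  [given at root]
3. n1.fin = false  [terminal]
4. n2.pre = 29  [terminal]
5. n3.pre = 8  [d.pre - 21]
6. n4.ok = false  [A.pre > 8]
7. n4.fin = "pp"  ["pp"]
8. n5.fin = false  [terminal]
9. n6.fin = true  [terminal]
10. n4.lab = 18  [len(S.fin) + 16]
11. n4.lim = 26  [len(S.fin) + 24]
12. n7.ok = 4  [A.pre + S.lim - 30]
13. n7.pre = 22  [S.lab + A.pre - 4]
14. n8.key = 10  [terminal]
15. n9.pre = -3  [terminal]
16. n7.acc = false  [B.ok == B.pre]
17. n7.fin = 13  [d.pre + 16]
18. n3.lim = true  [true]
19. n3.idx = 28  [S.lab * 3 - 26]
20. n0.lab = 17  [d.pre + A.idx - 40]
21. n0.lim = 11  [(if S.ok then d.pre else A.idx) - 18]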